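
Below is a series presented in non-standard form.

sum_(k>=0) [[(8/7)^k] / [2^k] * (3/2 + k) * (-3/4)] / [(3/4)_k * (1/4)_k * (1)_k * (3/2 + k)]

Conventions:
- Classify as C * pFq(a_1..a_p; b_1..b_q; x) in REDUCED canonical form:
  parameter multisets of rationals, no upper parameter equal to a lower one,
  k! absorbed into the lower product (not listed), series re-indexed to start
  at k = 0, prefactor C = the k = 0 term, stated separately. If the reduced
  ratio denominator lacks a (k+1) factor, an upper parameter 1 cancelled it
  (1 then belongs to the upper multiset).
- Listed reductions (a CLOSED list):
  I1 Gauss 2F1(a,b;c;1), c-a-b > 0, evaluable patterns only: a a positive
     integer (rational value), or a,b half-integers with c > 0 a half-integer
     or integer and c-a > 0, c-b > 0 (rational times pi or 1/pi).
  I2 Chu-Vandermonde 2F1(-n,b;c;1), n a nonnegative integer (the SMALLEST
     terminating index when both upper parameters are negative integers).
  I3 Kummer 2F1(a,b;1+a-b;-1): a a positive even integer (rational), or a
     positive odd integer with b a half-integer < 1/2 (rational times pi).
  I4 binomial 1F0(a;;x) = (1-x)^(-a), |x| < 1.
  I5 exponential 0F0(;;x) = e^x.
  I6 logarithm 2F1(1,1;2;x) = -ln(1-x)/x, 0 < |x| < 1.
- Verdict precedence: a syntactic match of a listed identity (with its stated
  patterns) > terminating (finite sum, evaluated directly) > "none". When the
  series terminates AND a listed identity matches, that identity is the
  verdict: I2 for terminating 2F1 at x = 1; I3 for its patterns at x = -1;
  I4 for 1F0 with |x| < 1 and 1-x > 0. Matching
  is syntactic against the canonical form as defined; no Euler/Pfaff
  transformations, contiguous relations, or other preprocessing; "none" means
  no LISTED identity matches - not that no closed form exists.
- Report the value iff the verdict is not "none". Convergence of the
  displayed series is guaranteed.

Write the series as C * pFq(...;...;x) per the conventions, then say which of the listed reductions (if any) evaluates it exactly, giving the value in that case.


At argument 4/7: a 0F2 with upper {-}, lower {1/4, 3/4}, scaled by C = -3/4. Verdict: none (x = 4/7): each listed identity misses the multisets {-} ; {1/4, 3/4}.

Structural cue: with t_0 = -3/4, the two k-th powers (prefactor -3/4) combine into one argument.
Consecutive-term ratio: r(k) = (4/7) * 1 / [(k+1/4) (k+3/4) (k+1)] - rational in k, leading ratio (4/7); with t_0 = -3/4, classification follows.


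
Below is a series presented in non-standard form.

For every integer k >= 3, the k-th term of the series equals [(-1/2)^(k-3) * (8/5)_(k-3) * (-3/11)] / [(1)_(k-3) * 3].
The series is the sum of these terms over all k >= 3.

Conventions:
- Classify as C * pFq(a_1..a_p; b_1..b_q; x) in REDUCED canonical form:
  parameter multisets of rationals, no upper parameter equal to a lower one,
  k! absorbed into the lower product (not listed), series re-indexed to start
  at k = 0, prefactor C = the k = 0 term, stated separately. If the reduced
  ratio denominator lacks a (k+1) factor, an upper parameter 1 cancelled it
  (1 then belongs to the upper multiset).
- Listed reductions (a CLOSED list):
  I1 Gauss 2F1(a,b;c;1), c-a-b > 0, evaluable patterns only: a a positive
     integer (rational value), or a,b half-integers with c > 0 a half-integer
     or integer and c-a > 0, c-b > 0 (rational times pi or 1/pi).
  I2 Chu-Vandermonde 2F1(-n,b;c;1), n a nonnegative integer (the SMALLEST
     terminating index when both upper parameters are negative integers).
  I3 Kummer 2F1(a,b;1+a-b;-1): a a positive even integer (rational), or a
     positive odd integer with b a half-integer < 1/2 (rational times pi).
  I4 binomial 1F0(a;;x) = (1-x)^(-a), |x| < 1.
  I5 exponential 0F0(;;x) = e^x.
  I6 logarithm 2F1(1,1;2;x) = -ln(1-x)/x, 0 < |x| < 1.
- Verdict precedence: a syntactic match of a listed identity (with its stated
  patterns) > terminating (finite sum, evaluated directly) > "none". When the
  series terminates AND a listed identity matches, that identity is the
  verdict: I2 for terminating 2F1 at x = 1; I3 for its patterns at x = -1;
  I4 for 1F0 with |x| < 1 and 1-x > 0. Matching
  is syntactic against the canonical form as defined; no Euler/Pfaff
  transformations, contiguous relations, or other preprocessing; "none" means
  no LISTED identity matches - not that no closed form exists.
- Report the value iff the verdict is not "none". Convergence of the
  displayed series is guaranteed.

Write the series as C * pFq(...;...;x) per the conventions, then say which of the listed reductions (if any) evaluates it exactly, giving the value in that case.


Structural cue: t_0 = -1/11 here, and (1)_k (C = -1/11, x = -1/2) is k! itself.
Step ratio: r(k) = (-1/2) * (k+8/5) / [(k+1)] - rational in k. x = (-1/2); t_0 = -1/11; negate the roots.

This is -1/11 * 1F0(8/5; -; -1/2) in reduced canonical form. Verdict: the I4 binomial reduction fires (the 1F0 binomial series: exponent -8/5, x = -1/2). Its exact value is (-1/11) * (3/2)^(-8/5).


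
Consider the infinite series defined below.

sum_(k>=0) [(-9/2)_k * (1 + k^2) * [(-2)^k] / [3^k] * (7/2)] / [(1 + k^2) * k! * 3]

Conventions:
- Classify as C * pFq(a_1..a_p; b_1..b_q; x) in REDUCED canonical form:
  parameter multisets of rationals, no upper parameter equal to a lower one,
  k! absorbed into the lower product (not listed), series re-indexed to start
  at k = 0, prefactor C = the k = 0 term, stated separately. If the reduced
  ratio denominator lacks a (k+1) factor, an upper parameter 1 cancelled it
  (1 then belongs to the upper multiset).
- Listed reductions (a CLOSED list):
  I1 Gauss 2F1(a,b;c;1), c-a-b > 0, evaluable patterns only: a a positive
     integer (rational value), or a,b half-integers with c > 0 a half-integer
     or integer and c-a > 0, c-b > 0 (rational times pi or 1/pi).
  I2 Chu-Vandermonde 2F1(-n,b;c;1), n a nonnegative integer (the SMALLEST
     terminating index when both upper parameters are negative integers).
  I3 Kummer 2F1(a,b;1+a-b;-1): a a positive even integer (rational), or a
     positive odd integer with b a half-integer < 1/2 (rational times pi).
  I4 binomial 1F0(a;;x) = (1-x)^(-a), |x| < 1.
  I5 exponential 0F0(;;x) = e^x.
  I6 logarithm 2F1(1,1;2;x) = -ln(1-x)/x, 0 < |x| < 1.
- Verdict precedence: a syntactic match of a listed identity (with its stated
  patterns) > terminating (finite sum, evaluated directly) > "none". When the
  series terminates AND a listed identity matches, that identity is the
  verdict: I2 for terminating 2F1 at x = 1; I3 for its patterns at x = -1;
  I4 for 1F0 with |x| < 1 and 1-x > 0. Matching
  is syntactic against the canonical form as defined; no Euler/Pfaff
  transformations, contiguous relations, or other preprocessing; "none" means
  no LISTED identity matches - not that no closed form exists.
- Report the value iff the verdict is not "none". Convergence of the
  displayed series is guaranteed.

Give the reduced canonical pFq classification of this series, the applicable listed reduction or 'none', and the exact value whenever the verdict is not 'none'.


First insight: t_0 = 7/6 here, and k^2 + 1 divides numerator and denominator alike; C = 7/6 after cancelling.
Step ratio: r(k) = (-2/3) * (k-9/2) / [(k+1)] - rational in k, leading ratio (-2/3); with t_0 = 7/6, classification follows.

Classification (C = 7/6): 1F0 with upper {-9/2}, lower {-}, argument x = -2/3. Verdict (x = -2/3): the I4 binomial reduction applies (the 1F0 binomial series: exponent 9/2, x = -2/3). Hence: (7/6) * (5/3)^(9/2).


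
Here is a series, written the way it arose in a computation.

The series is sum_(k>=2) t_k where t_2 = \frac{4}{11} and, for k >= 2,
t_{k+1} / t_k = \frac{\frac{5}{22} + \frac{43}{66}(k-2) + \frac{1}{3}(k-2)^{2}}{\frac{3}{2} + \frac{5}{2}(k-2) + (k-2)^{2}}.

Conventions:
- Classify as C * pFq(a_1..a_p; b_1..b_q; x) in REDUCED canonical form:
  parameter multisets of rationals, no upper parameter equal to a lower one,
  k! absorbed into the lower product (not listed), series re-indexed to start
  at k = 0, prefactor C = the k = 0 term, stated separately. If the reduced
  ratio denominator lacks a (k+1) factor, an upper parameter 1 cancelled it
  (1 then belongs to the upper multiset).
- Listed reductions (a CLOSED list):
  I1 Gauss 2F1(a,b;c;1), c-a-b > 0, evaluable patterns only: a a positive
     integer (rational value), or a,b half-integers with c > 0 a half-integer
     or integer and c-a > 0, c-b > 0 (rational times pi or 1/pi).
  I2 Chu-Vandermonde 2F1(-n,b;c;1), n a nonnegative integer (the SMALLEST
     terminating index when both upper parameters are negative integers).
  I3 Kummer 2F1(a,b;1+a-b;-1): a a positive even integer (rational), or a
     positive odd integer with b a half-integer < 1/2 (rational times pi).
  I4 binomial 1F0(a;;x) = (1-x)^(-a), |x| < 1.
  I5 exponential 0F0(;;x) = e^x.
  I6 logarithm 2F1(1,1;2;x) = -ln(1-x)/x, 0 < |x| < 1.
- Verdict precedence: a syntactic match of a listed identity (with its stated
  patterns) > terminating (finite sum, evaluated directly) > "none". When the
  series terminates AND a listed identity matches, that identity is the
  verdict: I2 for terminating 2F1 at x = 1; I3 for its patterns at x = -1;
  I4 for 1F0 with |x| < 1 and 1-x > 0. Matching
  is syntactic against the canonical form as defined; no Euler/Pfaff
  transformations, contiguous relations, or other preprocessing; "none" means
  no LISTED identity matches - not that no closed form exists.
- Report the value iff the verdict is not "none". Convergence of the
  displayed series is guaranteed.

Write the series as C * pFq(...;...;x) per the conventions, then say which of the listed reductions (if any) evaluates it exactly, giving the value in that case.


Canonical form: C = \frac{4}{11} times 1F0 with upper {\frac{5}{11}}, lower {-}, x = \frac{1}{3}. Verdict: the binomial series (I4) matches (the 1F0 binomial series: exponent -5/11, x = \frac{1}{3}). Hence: \frac{4}{11} \cdot \left(\frac{2}{3}\right)^{-\frac{5}{11}}.

Structural cue: with t_0 = \frac{4}{11}, the ratio is unreduced: k + 3/2 divides both sides (C = 4/11, x = 1/3).
Term ratio: r(k) = \frac{1}{3} * (k+\frac{5}{11}) / [(k+1)] - rational; roots negated = parameters, x = \frac{1}{3}, C = \frac{4}{11}.


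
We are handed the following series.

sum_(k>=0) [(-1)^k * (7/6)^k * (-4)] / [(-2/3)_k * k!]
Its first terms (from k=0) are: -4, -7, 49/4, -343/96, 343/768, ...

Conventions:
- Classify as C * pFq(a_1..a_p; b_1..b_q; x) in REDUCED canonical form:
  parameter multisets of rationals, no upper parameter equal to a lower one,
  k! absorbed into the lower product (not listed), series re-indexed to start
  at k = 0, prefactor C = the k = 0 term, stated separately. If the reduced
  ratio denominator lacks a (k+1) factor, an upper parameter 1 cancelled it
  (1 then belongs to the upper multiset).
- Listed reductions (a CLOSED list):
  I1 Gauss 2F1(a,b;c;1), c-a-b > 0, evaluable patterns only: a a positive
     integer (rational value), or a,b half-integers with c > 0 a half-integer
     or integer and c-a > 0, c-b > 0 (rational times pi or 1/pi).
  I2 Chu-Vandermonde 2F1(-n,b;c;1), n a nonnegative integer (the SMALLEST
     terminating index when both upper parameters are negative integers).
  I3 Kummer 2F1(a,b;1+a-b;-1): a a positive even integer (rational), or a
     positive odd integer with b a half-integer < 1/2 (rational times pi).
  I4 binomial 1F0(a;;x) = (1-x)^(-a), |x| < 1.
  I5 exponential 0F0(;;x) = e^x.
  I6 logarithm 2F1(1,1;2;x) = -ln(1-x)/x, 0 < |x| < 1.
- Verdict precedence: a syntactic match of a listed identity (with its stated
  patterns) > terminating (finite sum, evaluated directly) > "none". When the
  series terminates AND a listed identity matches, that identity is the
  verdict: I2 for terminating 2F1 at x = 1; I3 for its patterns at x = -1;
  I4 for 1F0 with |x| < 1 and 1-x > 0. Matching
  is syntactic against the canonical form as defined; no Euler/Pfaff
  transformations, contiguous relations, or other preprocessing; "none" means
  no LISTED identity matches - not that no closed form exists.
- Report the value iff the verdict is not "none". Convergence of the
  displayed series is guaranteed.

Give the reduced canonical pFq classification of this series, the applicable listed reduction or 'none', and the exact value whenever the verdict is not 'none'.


Classification (C = -4): 0F1 with upper {-}, lower {-2/3}, argument x = -7/6. Verdict: none. A 0F1 with upper {-} fits none of I1-I6 at x = -7/6; the sum runs forever.

The tell: with t_0 = -4, the (-1)^k factor (prefactor -4) folds into the argument's sign.
Adjacent-term ratio: r(k) = (-7/6) * 1 / [(k-2/3) (k+1)] - rational in k, leading ratio (-7/6); with t_0 = -4, classification follows.


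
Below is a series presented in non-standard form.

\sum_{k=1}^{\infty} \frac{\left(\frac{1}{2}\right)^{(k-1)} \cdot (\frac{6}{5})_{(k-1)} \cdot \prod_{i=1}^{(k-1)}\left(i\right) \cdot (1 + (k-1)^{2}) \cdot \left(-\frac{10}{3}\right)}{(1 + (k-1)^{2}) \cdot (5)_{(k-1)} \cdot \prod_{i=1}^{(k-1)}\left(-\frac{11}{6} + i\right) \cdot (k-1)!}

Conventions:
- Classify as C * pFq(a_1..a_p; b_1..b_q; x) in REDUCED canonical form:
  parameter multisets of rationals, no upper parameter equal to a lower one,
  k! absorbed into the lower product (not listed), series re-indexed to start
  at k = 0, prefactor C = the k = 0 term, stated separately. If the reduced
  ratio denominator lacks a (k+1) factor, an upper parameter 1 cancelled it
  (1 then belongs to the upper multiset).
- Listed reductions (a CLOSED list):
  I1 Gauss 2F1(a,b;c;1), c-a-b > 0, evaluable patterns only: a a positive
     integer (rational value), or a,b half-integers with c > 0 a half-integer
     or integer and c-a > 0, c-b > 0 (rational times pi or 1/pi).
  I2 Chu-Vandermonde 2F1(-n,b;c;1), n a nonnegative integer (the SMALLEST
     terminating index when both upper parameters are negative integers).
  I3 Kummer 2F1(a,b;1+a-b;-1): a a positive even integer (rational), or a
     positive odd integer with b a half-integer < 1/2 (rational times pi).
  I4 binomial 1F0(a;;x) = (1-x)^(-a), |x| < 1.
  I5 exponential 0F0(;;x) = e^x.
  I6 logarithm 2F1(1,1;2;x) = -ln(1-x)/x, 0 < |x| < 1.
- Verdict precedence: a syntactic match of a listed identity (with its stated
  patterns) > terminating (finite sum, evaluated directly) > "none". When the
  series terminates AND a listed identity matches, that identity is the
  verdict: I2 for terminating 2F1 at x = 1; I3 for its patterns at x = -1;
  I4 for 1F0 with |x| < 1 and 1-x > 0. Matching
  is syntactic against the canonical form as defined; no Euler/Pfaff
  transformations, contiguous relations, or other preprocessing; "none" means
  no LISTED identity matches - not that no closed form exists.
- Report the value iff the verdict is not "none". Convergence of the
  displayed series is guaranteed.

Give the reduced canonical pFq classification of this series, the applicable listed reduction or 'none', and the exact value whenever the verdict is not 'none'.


Structural cue: with t_0 = -\frac{10}{3}, the lower running product (C = -10/3, x = 1/2) is a rising factorial.
Consecutive-term ratio: r(k) = \frac{1}{2} * (k+1) (k+\frac{6}{5}) / [(k-\frac{5}{6}) (k+5) (k+1)] - rational; roots negated = parameters, x = \frac{1}{2}, C = -\frac{10}{3}.

The series (x = \frac{1}{2}) is 2F2: upper {1, \frac{6}{5}}, lower {-\frac{5}{6}, 5}, prefactor -\frac{10}{3}. Verdict: none. No listed pattern accepts 2F2(1, \frac{6}{5}; -\frac{5}{6}, 5; \frac{1}{2}).


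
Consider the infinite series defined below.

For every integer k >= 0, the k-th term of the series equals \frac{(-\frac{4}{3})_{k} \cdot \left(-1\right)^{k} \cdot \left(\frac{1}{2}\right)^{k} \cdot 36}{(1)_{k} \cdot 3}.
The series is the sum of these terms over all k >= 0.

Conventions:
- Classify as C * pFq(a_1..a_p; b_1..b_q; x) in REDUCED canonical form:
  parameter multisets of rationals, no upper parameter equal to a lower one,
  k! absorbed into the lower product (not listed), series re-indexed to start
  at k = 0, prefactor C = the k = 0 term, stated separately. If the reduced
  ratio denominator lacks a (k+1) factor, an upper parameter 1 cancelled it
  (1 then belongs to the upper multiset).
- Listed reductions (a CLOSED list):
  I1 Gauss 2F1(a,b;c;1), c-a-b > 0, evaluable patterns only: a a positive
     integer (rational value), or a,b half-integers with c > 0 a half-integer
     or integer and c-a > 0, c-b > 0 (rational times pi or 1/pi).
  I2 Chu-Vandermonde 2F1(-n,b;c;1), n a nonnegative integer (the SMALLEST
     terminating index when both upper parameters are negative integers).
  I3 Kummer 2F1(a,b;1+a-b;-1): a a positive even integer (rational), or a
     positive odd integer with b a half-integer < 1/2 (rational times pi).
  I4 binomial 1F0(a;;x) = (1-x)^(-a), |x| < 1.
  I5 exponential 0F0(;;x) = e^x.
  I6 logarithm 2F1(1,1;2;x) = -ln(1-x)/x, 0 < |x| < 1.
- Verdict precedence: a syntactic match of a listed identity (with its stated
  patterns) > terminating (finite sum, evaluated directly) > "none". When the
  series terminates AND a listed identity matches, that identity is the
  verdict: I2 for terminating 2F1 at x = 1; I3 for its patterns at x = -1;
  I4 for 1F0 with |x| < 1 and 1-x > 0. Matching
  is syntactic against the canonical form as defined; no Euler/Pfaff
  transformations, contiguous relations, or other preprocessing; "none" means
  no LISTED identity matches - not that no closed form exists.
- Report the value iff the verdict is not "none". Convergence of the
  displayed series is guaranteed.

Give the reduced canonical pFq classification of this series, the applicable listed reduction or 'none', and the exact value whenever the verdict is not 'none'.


Prefactor 12, argument -\frac{1}{2}: 1F0 with upper {-\frac{4}{3}} over lower {-}. Verdict (x = -\frac{1}{2}): the I4 binomial reduction applies (the 1F0 binomial series: exponent 4/3, x = -\frac{1}{2}). Value: 12 \cdot \left(\frac{3}{2}\right)^{\frac{4}{3}}.

Key step: with t_0 = 12, (1)_k (C = 12, x = -1/2) is k! itself.
Step ratio: r(k) = -\frac{1}{2} * (k-\frac{4}{3}) / [(k+1)] - rational in k, leading ratio -\frac{1}{2}; with t_0 = 12, classification follows.


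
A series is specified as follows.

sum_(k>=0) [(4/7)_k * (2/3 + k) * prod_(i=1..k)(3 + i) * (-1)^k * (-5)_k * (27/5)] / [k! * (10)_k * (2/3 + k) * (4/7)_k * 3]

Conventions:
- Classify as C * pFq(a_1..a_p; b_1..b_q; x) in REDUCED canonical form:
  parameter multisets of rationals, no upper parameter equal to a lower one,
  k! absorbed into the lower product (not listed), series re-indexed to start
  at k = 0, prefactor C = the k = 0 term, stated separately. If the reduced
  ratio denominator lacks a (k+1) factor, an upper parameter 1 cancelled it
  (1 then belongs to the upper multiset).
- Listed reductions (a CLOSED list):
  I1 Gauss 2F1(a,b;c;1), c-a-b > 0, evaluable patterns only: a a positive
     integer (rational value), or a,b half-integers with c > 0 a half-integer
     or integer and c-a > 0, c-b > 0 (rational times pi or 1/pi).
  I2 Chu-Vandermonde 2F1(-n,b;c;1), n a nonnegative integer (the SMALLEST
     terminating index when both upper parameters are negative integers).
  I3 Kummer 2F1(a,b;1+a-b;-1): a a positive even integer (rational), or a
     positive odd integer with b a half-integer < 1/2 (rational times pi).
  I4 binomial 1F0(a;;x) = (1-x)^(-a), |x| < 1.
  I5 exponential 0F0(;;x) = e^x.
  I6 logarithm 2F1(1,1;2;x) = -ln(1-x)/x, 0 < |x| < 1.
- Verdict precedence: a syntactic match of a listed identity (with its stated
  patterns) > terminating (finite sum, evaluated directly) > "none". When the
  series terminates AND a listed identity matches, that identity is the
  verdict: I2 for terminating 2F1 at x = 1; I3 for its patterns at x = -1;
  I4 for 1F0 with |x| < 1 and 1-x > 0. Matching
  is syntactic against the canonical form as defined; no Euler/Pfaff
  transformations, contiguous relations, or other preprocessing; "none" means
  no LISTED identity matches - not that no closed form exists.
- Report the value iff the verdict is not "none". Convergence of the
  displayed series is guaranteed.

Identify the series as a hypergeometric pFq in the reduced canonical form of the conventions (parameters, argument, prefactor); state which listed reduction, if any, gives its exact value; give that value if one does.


The series (x = -1) is 2F1: upper {-5, 4}, lower {10}, prefactor 9/5. Verdict (x = -1): the Kummer evaluation I3 applies (x = -1; c = 10 equals 1+a-b for upper {-5, 4}: listed pattern). Value: 54/5.

Key observation: from the first term 9/5: the parameter 4/7 appears in both the upper and lower lists and cancels (alongside the other common factor).
Step ratio: r(k) = (-1) * (k-5) (k+4) / [(k+10) (k+1)] - rational in k, leading ratio (-1); with t_0 = 9/5, classification follows.


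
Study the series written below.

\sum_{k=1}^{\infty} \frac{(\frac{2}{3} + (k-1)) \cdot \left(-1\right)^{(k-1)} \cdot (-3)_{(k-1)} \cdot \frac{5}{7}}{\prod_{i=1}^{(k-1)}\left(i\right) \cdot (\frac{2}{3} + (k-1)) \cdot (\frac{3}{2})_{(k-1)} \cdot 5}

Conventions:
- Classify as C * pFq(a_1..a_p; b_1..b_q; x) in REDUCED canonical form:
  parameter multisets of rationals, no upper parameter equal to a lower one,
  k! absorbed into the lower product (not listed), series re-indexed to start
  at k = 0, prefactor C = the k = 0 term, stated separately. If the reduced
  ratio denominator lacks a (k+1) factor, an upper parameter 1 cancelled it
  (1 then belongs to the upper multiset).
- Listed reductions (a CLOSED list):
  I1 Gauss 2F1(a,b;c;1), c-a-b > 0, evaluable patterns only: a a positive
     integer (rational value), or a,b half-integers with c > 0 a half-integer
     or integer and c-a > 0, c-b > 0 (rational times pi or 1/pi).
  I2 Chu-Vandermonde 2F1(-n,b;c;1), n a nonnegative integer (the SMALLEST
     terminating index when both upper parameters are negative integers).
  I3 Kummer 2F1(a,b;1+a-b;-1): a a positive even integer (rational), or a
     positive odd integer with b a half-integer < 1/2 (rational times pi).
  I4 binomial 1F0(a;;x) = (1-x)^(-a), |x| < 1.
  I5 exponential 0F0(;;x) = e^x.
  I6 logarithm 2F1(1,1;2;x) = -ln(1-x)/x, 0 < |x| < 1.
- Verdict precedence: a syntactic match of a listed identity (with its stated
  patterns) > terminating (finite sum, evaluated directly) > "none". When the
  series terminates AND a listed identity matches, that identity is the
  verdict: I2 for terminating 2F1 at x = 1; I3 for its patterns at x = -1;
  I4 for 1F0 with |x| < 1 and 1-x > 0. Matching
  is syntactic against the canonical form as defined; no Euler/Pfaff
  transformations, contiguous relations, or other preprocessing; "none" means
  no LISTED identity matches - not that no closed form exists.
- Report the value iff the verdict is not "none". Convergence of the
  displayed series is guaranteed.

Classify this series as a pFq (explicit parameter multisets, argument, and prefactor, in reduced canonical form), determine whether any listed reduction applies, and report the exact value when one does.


Canonical form: C = \frac{1}{7} times 1F1 with upper {-3}, lower {\frac{3}{2}}, x = -1. Verdict: terminating - upper -3 stops the sum at k = 3; the 4 terms are added exactly. Hence: \frac{407}{735}.

Key step: with t_0 = \frac{1}{7}, the constant factors (C = 1/7, x = -1) combine into one prefactor.
Term ratio: r(k) = -1 * (k-3) / [(k+\frac{3}{2}) (k+1)] - rational; roots negated = parameters, x = -1, C = \frac{1}{7}.


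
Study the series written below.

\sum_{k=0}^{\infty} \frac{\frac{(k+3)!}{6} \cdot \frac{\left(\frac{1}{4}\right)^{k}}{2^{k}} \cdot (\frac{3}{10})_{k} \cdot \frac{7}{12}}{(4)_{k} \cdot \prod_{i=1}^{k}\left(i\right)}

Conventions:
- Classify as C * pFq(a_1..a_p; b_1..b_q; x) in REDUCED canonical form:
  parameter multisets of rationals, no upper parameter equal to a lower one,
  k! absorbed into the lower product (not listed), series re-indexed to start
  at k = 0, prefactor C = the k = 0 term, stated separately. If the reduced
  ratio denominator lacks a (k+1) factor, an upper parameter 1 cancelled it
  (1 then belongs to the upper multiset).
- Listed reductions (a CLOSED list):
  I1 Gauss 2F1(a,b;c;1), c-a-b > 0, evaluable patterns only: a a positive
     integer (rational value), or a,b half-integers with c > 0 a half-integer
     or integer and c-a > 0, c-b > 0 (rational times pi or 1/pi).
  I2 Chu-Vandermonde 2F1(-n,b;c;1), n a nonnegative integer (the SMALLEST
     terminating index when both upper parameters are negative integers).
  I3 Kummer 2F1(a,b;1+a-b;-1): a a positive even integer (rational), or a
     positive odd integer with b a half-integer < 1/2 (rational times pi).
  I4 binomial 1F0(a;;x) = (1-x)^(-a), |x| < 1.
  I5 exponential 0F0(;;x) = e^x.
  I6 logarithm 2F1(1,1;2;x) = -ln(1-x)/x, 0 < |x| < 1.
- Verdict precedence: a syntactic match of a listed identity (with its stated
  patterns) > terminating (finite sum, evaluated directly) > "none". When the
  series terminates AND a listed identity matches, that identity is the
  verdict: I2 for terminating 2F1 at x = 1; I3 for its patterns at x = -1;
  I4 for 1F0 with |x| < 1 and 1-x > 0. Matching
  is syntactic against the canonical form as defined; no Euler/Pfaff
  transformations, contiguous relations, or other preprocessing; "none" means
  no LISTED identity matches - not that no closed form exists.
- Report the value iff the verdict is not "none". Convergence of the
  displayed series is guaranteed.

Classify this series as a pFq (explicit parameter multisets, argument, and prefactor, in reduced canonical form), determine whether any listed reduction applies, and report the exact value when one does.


Structural cue: with t_0 = \frac{7}{12}, the factorial ratio (C = 7/12, x = 1/8) (k+a-1)!/(a-1)! is a rising factorial (a)_k.
Ratio: r(k) = \frac{1}{8} * (k+\frac{3}{10}) / [(k+1)] - rational; roots negated = parameters, x = \frac{1}{8}, C = \frac{7}{12}.

This is \frac{7}{12} * 1F0(\frac{3}{10}; -; \frac{1}{8}) in reduced canonical form. Verdict: the I4 binomial reduction matches (the 1F0 binomial series: exponent -3/10, x = \frac{1}{8}). Exact value: \frac{7}{12} \cdot \left(\frac{7}{8}\right)^{-\frac{3}{10}}.


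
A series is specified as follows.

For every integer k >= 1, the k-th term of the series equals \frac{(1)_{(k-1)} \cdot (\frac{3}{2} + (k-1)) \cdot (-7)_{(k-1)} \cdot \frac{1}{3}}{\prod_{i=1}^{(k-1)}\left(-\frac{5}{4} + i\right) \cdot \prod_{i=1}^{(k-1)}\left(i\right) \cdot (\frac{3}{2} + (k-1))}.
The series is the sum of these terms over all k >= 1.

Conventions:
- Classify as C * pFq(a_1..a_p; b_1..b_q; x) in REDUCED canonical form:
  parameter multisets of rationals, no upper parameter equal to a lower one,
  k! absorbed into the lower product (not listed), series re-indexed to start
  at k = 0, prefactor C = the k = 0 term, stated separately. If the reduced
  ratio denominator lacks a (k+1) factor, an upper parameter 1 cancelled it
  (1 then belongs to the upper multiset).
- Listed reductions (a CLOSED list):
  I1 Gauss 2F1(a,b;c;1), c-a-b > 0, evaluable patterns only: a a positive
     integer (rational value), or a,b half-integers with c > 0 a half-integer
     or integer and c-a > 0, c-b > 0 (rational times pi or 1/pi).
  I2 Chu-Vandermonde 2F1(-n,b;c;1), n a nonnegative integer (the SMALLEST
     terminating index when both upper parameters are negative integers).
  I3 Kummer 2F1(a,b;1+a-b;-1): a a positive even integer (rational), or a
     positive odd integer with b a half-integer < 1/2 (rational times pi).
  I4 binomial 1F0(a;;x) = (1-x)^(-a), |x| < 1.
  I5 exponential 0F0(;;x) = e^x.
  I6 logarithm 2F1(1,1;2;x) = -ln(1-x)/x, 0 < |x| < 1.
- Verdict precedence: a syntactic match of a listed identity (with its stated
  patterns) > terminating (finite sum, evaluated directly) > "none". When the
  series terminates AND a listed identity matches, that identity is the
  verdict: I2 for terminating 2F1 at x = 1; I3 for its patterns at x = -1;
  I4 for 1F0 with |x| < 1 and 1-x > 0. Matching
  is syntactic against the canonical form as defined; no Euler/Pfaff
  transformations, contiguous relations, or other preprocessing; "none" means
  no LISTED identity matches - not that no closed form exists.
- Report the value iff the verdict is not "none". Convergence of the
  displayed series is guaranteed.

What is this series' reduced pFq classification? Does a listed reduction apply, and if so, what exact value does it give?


Canonical form: C = \frac{1}{3} times 2F1 with upper {-7, 1}, lower {-\frac{1}{4}}, x = 1. Verdict at x = 1: the Chu-Vandermonde identity I2 matches (terminating 2F1 at x = 1 with n = 7, b = 1, c = -\frac{1}{4}). Sum: -\frac{5}{69}.

First insight: from the first term \frac{1}{3}: k + 3/2 divides numerator and denominator alike; C = 1/3 after cancelling.
Term ratio: r(k) = 1 * (k-7) (k+1) / [(k-\frac{1}{4}) (k+1)] - rational; roots negated = parameters, x = 1, C = \frac{1}{3}.


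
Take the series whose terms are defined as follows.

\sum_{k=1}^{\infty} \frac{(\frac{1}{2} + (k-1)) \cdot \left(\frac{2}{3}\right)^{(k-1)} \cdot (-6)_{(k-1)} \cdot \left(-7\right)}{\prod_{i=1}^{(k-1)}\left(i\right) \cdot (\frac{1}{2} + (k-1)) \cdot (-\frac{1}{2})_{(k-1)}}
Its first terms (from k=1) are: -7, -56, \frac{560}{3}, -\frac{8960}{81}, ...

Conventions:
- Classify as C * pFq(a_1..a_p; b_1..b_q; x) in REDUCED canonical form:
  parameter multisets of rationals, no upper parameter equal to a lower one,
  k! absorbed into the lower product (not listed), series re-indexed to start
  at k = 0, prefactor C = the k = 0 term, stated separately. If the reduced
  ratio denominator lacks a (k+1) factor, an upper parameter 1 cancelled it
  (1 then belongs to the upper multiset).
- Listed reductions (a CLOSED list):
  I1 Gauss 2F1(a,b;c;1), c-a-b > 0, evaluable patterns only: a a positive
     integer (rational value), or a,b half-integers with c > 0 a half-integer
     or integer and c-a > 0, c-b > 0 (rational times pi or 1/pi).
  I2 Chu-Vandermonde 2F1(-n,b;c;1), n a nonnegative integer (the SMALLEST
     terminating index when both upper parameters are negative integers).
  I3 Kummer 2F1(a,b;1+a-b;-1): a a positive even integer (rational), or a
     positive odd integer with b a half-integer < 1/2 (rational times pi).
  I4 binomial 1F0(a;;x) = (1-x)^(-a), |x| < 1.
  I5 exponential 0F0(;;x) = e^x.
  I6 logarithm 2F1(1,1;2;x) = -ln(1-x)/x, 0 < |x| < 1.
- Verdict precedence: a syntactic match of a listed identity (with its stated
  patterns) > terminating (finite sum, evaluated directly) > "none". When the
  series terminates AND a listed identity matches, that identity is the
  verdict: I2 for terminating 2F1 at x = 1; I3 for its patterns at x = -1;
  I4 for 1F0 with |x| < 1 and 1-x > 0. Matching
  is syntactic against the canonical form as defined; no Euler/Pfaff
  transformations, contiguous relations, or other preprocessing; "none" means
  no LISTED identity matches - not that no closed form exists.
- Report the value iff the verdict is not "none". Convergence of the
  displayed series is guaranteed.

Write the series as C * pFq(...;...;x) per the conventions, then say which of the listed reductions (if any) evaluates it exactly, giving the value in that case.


Reduced: x = \frac{2}{3}, 1F1, upper = {-6}, lower = {-\frac{1}{2}}, C = -7. Verdict: terminating. With -6 upstairs the series is a 7-term polynomial sum; evaluated term by term. Its exact value is \frac{3299743}{98415}.

Structural cue: t_0 being -7, striking the common factor k + 1/2 reduces the term (C = -7, x = 2/3).
Term ratio: r(k) = \frac{2}{3} * (k-6) / [(k-\frac{1}{2}) (k+1)] - poly over poly, x = \frac{2}{3} from leading terms; C = -7 at k = 0.


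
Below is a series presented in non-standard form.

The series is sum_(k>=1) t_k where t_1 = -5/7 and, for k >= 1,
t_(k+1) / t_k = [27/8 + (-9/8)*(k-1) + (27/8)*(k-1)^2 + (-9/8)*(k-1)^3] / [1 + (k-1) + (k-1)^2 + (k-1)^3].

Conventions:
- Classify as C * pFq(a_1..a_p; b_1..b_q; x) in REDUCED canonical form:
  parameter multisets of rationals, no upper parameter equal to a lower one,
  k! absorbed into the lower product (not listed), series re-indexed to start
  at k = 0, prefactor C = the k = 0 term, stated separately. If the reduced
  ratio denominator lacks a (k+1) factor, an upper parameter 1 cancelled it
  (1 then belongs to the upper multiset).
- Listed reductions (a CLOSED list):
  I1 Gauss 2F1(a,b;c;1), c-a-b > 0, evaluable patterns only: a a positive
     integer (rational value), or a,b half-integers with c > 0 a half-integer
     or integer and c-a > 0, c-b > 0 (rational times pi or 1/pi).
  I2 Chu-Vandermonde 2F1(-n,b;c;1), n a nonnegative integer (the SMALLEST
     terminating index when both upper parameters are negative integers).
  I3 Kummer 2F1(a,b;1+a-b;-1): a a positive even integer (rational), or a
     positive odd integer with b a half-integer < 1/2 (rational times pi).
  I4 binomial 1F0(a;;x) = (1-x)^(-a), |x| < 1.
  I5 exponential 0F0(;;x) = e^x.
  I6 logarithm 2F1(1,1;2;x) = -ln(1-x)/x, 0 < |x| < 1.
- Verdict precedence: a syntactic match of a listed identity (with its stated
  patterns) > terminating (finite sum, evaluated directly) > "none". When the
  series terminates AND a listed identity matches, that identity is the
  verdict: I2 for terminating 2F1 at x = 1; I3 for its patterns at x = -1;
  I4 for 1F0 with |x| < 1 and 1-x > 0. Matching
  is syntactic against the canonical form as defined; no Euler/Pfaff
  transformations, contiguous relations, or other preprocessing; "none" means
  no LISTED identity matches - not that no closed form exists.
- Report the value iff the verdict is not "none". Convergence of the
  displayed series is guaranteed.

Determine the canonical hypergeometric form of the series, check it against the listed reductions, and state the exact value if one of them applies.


Prefactor -5/7, argument -9/8: 1F0 with upper {-3} over lower {-}. Verdict: terminating. (-3)_k vanishes past k = 3, leaving a 4-term sum, computed directly. Sum: -24565/3584.

Key step: from the first term -5/7: the expanded ratio factors over Q; C = -5/7, roots give parameters.
Consecutive-term ratio: r(k) = (-9/8) * (k-3) / [(k+1)] - rational; roots negated = parameters, x = (-9/8), C = -5/7.


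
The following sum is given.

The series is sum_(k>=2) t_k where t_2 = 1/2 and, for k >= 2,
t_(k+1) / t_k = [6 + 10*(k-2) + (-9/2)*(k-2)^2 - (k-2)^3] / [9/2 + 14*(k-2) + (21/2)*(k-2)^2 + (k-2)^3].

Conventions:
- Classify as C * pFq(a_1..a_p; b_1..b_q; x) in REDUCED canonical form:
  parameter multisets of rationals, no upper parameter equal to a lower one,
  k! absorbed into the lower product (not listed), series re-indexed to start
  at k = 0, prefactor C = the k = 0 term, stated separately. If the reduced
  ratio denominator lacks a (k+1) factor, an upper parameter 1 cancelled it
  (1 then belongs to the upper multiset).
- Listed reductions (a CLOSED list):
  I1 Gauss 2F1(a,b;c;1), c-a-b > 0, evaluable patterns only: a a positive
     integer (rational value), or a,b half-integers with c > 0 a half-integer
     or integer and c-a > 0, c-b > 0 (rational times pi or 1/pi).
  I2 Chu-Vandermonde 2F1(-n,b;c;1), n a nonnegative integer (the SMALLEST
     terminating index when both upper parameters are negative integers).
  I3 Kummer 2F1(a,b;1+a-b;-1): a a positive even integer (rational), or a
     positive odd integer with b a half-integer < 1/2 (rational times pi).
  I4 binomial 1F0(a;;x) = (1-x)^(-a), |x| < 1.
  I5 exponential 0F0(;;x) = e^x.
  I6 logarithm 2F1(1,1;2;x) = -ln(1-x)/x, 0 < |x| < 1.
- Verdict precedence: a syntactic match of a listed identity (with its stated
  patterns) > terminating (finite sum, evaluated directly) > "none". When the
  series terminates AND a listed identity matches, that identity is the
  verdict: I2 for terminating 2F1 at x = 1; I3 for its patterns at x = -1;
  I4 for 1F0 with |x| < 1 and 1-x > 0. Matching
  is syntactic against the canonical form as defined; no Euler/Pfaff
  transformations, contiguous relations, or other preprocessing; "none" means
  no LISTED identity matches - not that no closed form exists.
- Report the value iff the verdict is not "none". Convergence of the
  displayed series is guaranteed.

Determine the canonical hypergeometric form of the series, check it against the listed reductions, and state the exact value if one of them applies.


The series (x = -1) is 2F1: upper {-2, 6}, lower {9}, prefactor 1/2. Verdict: the Kummer evaluation I3 applies (x = -1; c = 9 equals 1+a-b for upper {-2, 6}: listed pattern). Exact value: 7/5.

The tell: with t_0 = 1/2, the ratio is unreduced: k + 1/2 divides both sides (C = 1/2).
Step ratio: r(k) = (-1) * (k-2) (k+6) / [(k+9) (k+1)] ; factor over Q: parameters, x = (-1), and C = 1/2.


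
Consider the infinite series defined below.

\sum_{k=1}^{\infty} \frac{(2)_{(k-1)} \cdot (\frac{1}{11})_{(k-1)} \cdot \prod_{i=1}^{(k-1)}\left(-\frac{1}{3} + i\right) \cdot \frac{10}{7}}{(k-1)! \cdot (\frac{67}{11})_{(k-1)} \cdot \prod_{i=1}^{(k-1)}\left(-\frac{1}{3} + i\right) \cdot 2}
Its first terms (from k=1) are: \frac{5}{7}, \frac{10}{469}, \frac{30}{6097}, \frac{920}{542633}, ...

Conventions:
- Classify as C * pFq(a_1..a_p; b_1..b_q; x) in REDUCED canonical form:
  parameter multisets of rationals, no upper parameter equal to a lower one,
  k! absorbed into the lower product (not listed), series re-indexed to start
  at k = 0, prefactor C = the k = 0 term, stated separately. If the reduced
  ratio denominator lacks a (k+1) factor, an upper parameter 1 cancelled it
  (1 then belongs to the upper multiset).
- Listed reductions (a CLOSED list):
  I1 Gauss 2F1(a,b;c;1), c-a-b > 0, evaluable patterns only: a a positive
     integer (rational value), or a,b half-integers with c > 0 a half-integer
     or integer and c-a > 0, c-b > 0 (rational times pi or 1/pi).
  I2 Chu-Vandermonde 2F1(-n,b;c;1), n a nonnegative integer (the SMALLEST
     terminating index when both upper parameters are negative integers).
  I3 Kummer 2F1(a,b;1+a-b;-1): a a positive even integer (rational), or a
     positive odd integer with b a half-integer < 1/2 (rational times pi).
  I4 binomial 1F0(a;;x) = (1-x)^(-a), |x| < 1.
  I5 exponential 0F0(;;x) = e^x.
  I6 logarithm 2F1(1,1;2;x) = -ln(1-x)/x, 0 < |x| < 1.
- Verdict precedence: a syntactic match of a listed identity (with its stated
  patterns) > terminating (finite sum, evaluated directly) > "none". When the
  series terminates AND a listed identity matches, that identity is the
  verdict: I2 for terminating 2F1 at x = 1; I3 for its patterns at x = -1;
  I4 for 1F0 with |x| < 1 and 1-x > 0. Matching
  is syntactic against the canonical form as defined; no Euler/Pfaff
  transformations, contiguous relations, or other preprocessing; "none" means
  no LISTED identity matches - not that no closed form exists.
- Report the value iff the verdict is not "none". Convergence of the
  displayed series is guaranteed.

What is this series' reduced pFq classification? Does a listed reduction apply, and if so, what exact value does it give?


x = 1 here; the reduced form reads 2F1, upper {\frac{1}{11}, 2}, lower {\frac{67}{11}}, C = \frac{5}{7}. Verdict at x = 1: Gauss's theorem (I1) matches (x = 1: the Gamma ratio telescopes since c-a-b = 4 > 0 and a = 2 in Z>0). Sum: \frac{90}{121}.

Key observation: from the first term \frac{5}{7}: the lower running product (C = 5/7, x = 1) is a rising factorial.
Consecutive-term ratio: r(k) = 1 * (k+\frac{1}{11}) (k+2) / [(k+\frac{67}{11}) (k+1)] - rational in k, leading ratio 1; with t_0 = \frac{5}{7}, classification follows.


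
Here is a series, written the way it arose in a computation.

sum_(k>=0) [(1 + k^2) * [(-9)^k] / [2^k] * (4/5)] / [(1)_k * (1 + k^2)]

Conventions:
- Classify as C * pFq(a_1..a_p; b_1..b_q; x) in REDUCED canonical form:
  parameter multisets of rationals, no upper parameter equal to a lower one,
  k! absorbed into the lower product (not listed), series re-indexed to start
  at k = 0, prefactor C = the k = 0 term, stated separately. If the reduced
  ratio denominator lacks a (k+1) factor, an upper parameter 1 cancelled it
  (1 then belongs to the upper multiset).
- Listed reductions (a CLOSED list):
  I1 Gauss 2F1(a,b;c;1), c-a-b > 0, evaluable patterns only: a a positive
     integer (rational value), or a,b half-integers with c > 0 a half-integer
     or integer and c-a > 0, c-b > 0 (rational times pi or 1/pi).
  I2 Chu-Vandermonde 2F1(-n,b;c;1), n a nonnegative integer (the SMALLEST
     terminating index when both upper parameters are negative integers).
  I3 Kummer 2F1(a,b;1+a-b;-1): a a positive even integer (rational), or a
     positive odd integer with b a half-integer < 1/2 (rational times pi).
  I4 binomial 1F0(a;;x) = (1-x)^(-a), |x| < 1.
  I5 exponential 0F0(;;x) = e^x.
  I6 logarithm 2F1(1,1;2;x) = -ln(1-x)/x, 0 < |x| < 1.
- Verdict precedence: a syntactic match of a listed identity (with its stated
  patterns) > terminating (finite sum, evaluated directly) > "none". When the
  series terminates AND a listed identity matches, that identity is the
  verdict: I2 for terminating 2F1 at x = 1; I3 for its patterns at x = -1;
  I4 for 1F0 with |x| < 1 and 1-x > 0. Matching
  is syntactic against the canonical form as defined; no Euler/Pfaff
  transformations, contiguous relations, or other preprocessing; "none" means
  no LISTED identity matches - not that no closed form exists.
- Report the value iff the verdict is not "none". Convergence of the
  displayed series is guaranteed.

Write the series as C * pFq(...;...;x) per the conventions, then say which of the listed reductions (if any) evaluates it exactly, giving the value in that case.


At argument -9/2: a 0F0 with upper {-}, lower {-}, scaled by C = 4/5. Verdict: exponential (I5) applies (the 0F0 exponential series at x = -9/2). Value: (4/5) * e^(-9/2).

Key step: x = (-9/2) and k^2 + 1 divides numerator and denominator alike; C = 4/5, x = -9/2 after cancelling.
Term ratio: r(k) = (-9/2) * 1 / [(k+1)] - rational in k, leading ratio (-9/2); with t_0 = 4/5, classification follows.
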